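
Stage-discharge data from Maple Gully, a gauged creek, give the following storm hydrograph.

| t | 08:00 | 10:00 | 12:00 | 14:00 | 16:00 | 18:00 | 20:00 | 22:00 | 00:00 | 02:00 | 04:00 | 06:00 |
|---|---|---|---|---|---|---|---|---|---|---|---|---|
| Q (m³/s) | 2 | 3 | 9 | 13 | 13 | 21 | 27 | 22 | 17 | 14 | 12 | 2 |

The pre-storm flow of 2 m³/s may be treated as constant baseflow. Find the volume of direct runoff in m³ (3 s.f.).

V ≈ 9.43 × 10^5 m³

Direct-runoff ordinates (Q − Q_b): 0.0, 1.0, 7.0, 11.0, 11.0, 19.0, 25.0, 20.0, 15.0, 12.0, 10.0, 0.0 m³/s.
ΣQ_DR = 131.0 m³/s.
With Δt = 2 h = 7200 s, V = ΣQ_DR · Δt = 131.0 × 7200 = 9.43 × 10^5 m³.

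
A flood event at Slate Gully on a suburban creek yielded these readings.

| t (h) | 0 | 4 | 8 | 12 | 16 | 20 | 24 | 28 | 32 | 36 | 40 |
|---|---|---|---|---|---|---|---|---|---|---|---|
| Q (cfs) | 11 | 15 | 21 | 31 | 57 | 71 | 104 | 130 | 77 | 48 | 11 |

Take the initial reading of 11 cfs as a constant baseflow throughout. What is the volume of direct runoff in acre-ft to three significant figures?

Direct-runoff ordinates (Q − Q_b): 0.0, 4.0, 10.0, 20.0, 46.0, 60.0, 93.0, 119.0, 66.0, 37.0, 0.0 cfs.
ΣQ_DR = 455.0 cfs.
With Δt = 4 h = 14400 s, V = ΣQ_DR · Δt = 455.0 × 14400 = 6.55 × 10^6 ft³ = 150 acre-ft.

V ≈ 150 acre-ft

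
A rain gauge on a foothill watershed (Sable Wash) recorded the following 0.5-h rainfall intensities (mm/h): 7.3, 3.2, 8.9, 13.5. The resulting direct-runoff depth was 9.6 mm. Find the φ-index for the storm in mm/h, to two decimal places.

Only the 3 blocks with intensity above φ contribute runoff: 7.3, 8.9, 13.5 mm/h.
Σ(I−φ)·Δt = d  ⇒  (7.3+8.9+13.5 − 3φ)·0.5 = 9.6
φ = (29.70 − 9.6/0.5) / 3 = 3.50 mm/h.

φ ≈ 3.50 mm/h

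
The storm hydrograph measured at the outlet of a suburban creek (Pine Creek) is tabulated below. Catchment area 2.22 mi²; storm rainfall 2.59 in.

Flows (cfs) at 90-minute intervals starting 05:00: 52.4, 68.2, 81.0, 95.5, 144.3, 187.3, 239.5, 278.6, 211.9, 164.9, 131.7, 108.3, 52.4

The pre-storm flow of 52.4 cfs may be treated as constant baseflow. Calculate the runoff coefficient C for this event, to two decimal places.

ΣQ_DR = 1135 cfs; V = ΣQ_DR·Δt = 6.128 × 10^6 ft³.
Runoff depth d = V / A = 1.188 in.
C = d / P = 1.188 / 2.59 = 0.46.

C ≈ 0.46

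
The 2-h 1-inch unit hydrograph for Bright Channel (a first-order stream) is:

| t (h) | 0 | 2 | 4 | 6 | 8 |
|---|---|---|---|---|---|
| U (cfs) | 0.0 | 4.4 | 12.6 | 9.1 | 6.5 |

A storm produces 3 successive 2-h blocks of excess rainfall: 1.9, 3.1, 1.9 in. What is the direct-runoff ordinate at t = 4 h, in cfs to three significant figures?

Q ≈ 37.6 cfs

By discrete convolution, Q_j = Σ (P_i / 1 in) · U_{j−i}.
At t = 4 h (j=2): Q = (1.9/1)·12.6 + (3.1/1)·4.4 + (1.9/1)·0.0 = 37.6 cfs.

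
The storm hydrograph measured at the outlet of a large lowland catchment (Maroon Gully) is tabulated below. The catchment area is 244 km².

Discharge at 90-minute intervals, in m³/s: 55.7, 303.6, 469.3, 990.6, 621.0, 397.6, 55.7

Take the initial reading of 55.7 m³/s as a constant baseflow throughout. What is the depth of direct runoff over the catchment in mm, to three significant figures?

Direct runoff: 0.0, 247.9, 413.6, 934.9, 565.3, 341.9, 0.0 m³/s; ΣQ_DR = 2504 m³/s.
V = ΣQ_DR · Δt = 2504 × 5400 s = 1.352 × 10^7 m³.
Over A = 244 km², depth = V / A = 55.4 mm.

d ≈ 55.4 mm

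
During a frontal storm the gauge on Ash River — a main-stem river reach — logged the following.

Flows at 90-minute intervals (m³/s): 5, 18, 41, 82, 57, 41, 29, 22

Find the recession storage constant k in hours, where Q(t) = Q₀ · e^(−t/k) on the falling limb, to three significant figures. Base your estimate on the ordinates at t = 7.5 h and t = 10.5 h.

k ≈ 4.82 h

On the falling limb, Q drops from 41 to 22 m³/s between t = 7.5 h and t = 10.5 h (Δt = 3 h).
k = −Δt / ln(Q₂/Q₁) = −3 / ln(22/41) = 4.82 h.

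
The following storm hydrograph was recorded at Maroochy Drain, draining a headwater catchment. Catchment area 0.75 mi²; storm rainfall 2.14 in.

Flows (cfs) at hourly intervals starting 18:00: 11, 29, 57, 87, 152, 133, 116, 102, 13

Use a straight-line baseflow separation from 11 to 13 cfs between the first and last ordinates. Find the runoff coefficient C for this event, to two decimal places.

ΣQ_DR = 592.0 cfs; V = ΣQ_DR·Δt = 2.131 × 10^6 ft³.
Runoff depth d = V / A = 1.223 in.
C = d / P = 1.223 / 2.14 = 0.57.

C ≈ 0.57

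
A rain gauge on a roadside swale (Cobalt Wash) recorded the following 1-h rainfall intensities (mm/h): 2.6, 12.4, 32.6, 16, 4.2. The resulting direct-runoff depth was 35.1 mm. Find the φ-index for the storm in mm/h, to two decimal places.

Only the 3 blocks with intensity above φ contribute runoff: 12.4, 32.6, 16 mm/h.
Σ(I−φ)·Δt = d  ⇒  (12.4+32.6+16 − 3φ)·1 = 35.1
φ = (61.00 − 35.1/1) / 3 = 8.63 mm/h.

φ ≈ 8.63 mm/h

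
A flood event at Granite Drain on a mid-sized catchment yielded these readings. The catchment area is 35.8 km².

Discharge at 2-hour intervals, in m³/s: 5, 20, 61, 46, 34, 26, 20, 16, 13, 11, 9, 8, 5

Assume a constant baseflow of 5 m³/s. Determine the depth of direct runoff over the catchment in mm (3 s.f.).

Direct runoff: 0.0, 15.0, 56.0, 41.0, 29.0, 21.0, 15.0, 11.0, 8.0, 6.0, 4.0, 3.0, 0.0 m³/s; ΣQ_DR = 209.0 m³/s.
V = ΣQ_DR · Δt = 209.0 × 7200 s = 1.505 × 10^6 m³.
Over A = 35.8 km², depth = V / A = 42.0 mm.

d ≈ 42.0 mm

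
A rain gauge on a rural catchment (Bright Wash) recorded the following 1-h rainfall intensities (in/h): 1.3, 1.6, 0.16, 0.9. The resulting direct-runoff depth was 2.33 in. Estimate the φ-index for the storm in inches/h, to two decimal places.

Only the 3 blocks with intensity above φ contribute runoff: 1.3, 1.6, 0.9 in/h.
Σ(I−φ)·Δt = d  ⇒  (1.3+1.6+0.9 − 3φ)·1 = 2.33
φ = (3.800 − 2.33/1) / 3 = 0.49 in/h.

φ ≈ 0.49 in/h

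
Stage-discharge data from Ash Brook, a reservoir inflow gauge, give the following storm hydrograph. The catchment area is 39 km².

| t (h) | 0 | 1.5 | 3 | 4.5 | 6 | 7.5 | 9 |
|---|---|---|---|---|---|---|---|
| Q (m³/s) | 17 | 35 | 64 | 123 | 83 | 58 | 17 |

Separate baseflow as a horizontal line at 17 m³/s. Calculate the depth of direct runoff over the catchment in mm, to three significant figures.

d ≈ 38.5 mm

Direct runoff: 0.0, 18.0, 47.0, 106.0, 66.0, 41.0, 0.0 m³/s; ΣQ_DR = 278.0 m³/s.
V = ΣQ_DR · Δt = 278.0 × 5400 s = 1.501 × 10^6 m³.
Over A = 39 km², depth = V / A = 38.5 mm.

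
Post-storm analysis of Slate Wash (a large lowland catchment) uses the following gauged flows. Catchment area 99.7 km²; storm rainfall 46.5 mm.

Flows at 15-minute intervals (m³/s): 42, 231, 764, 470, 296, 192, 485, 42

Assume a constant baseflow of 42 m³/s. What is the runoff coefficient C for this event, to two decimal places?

ΣQ_DR = 2186 m³/s; V = ΣQ_DR·Δt = 1.967 × 10^6 m³.
Runoff depth d = V / A = 19.73 mm.
C = d / P = 19.73 / 46.5 = 0.42.

C ≈ 0.42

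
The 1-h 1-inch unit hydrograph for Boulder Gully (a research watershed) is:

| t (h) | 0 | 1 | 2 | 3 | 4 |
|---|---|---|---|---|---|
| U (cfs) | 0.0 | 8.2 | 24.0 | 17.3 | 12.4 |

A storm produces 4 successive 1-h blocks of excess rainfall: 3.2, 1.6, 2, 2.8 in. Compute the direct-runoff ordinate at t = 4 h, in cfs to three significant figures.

Q ≈ 138 cfs

By discrete convolution, Q_j = Σ (P_i / 1 in) · U_{j−i}.
At t = 4 h (j=4): Q = (3.2/1)·12.4 + (1.6/1)·17.3 + (2/1)·24.0 + (2.8/1)·8.2 = 138 cfs.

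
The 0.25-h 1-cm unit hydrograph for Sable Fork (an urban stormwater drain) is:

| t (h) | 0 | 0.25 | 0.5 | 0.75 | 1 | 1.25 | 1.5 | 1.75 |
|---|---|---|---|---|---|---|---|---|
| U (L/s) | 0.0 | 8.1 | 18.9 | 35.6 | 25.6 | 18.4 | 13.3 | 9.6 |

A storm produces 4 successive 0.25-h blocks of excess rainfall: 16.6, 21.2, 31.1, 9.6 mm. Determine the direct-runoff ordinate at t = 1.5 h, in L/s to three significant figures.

Q ≈ 175 L/s

By discrete convolution, Q_j = Σ (P_i / 10 mm) · U_{j−i}.
At t = 1.5 h (j=6): Q = (16.6/10)·13.3 + (21.2/10)·18.4 + (31.1/10)·25.6 + (9.6/10)·35.6 = 175 L/s.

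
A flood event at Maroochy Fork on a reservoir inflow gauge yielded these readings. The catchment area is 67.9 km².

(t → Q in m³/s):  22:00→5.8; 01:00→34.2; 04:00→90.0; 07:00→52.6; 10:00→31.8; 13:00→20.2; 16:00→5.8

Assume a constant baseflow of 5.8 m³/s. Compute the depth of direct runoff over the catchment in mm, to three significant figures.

Direct runoff: 0.0, 28.4, 84.2, 46.8, 26.0, 14.4, 0.0 m³/s; ΣQ_DR = 199.8 m³/s.
V = ΣQ_DR · Δt = 199.8 × 10800 s = 2.158 × 10^6 m³.
Over A = 67.9 km², depth = V / A = 31.8 mm.

d ≈ 31.8 mm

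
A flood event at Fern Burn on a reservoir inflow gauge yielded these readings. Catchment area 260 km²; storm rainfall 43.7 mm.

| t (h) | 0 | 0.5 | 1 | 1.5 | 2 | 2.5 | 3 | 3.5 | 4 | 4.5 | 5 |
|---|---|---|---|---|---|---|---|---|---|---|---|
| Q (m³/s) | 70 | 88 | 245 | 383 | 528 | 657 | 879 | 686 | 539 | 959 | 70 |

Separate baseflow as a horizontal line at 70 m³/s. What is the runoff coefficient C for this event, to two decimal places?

C ≈ 0.69

ΣQ_DR = 4334 m³/s; V = ΣQ_DR·Δt = 7.801 × 10^6 m³.
Runoff depth d = V / A = 30.00 mm.
C = d / P = 30.00 / 43.7 = 0.69.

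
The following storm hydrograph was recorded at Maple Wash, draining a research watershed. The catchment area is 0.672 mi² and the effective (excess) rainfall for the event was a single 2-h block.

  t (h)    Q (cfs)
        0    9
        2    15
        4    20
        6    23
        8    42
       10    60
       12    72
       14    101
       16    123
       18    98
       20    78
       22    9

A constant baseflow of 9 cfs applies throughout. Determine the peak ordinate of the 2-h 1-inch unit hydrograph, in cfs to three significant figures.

U_p ≈ 45.6 cfs

Direct runoff: 0.0, 6.0, 11.0, 14.0, 33.0, 51.0, 63.0, 92.0, 114.0, 89.0, 69.0, 0.0 cfs; ΣQ_DR = 542.0 cfs, peak = 114.0 cfs.
Runoff depth d = ΣQ_DR·Δt / A = 542.0 × 7200 / (0.672 mi²) = 2.500 in.
The 1-inch UH is the DRH scaled by (1 in)/d, so U_p = 114.0 × 1/2.500 = 45.6 cfs.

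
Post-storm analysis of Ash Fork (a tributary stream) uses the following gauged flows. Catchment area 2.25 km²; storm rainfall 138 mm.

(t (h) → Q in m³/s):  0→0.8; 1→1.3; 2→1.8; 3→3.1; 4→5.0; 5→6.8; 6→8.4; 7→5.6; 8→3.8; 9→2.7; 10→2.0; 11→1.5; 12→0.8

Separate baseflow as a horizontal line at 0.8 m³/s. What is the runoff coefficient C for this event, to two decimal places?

ΣQ_DR = 33.20 m³/s; V = ΣQ_DR·Δt = 1.195 × 10^5 m³.
Runoff depth d = V / A = 53.12 mm.
C = d / P = 53.12 / 138 = 0.38.

C ≈ 0.38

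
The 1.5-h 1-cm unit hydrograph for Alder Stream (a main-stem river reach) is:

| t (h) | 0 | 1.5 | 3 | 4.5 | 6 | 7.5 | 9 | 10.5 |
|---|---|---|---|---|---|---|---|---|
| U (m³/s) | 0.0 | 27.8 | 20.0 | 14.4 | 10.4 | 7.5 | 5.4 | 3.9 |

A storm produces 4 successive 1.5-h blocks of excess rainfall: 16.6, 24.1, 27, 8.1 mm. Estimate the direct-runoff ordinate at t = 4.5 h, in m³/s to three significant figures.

Q ≈ 147 m³/s

By discrete convolution, Q_j = Σ (P_i / 10 mm) · U_{j−i}.
At t = 4.5 h (j=3): Q = (16.6/10)·14.4 + (24.1/10)·20.0 + (27/10)·27.8 + (8.1/10)·0.0 = 147 m³/s.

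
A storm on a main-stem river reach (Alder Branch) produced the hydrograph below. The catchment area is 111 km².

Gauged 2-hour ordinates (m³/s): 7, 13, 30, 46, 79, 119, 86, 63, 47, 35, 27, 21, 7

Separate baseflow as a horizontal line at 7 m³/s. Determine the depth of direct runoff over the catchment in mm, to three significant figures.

Direct runoff: 0.0, 6.0, 23.0, 39.0, 72.0, 112.0, 79.0, 56.0, 40.0, 28.0, 20.0, 14.0, 0.0 m³/s; ΣQ_DR = 489.0 m³/s.
V = ΣQ_DR · Δt = 489.0 × 7200 s = 3.521 × 10^6 m³.
Over A = 111 km², depth = V / A = 31.7 mm.

d ≈ 31.7 mm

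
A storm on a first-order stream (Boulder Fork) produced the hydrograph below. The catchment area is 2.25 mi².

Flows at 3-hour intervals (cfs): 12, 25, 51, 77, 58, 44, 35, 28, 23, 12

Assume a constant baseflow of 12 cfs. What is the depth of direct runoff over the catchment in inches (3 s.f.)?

d ≈ 0.506 in

Direct runoff: 0.0, 13.0, 39.0, 65.0, 46.0, 32.0, 23.0, 16.0, 11.0, 0.0 cfs; ΣQ_DR = 245.0 cfs.
V = ΣQ_DR · Δt = 245.0 × 10800 s = 2.646 × 10^6 ft³.
Over A = 2.25 mi², depth = V / A = 0.506 in.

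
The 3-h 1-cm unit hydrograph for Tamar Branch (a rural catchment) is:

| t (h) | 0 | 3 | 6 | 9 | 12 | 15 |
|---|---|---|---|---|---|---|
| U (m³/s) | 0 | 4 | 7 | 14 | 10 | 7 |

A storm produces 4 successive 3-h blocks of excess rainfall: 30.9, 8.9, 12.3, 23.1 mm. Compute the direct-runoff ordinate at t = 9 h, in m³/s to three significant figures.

By discrete convolution, Q_j = Σ (P_i / 10 mm) · U_{j−i}.
At t = 9 h (j=3): Q = (30.9/10)·14 + (8.9/10)·7 + (12.3/10)·4 + (23.1/10)·0 = 54.4 m³/s.

Q ≈ 54.4 m³/s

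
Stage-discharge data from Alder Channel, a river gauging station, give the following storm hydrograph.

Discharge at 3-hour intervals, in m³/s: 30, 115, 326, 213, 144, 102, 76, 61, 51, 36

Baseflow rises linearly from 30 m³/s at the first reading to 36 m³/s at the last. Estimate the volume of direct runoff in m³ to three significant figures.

Direct-runoff ordinates (Q − Q_b): 0.00, 84.33, 294.67, 181.00, 111.33, 68.67, 42.00, 26.33, 15.67, 0.00 m³/s.
ΣQ_DR = 824.0 m³/s.
With Δt = 3 h = 10800 s, V = ΣQ_DR · Δt = 824.0 × 10800 = 8.90 × 10^6 m³.

V ≈ 8.90 × 10^6 m³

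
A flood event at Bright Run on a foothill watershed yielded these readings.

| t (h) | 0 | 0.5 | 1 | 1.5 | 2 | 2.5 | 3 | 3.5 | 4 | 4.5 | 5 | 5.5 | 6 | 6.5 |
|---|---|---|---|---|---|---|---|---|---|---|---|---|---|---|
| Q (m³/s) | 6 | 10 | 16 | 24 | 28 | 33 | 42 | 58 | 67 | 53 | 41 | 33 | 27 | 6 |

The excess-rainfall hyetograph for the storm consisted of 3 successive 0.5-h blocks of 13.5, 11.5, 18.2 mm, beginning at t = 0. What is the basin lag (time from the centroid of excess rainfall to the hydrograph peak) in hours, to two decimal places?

t_L ≈ 3.20 h

Centroid of excess rainfall: t_c = Σ P_i·t̄_i / ΣP_i = 0.8044 h (block centres at 0.25, 0.75, 1.25 h).
Hydrograph peak occurs at t = 4 h, so basin lag t_L = 4 − 0.8044 = 3.20 h.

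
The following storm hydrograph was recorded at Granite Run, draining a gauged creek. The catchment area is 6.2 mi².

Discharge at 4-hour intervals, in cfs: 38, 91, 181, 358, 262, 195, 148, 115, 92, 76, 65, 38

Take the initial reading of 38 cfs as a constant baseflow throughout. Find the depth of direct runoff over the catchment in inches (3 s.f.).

d ≈ 1.20 in

Direct runoff: 0.0, 53.0, 143.0, 320.0, 224.0, 157.0, 110.0, 77.0, 54.0, 38.0, 27.0, 0.0 cfs; ΣQ_DR = 1203 cfs.
V = ΣQ_DR · Δt = 1203 × 14400 s = 1.732 × 10^7 ft³.
Over A = 6.2 mi², depth = V / A = 1.20 in.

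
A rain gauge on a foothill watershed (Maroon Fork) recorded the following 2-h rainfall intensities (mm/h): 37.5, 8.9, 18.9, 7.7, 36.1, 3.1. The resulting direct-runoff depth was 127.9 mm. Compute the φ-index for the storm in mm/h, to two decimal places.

Only the 3 blocks with intensity above φ contribute runoff: 37.5, 18.9, 36.1 mm/h.
Σ(I−φ)·Δt = d  ⇒  (37.5+18.9+36.1 − 3φ)·2 = 127.9
φ = (92.50 − 127.9/2) / 3 = 9.52 mm/h.

φ ≈ 9.52 mm/h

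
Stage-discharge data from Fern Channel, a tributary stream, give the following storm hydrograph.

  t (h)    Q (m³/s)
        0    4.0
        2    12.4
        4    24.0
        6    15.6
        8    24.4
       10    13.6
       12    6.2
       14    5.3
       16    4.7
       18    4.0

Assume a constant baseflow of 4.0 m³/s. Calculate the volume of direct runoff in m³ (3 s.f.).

Direct-runoff ordinates (Q − Q_b): 0.0, 8.4, 20.0, 11.6, 20.4, 9.6, 2.2, 1.3, 0.7, 0.0 m³/s.
ΣQ_DR = 74.20 m³/s.
With Δt = 2 h = 7200 s, V = ΣQ_DR · Δt = 74.20 × 7200 = 5.34 × 10^5 m³.

V ≈ 5.34 × 10^5 m³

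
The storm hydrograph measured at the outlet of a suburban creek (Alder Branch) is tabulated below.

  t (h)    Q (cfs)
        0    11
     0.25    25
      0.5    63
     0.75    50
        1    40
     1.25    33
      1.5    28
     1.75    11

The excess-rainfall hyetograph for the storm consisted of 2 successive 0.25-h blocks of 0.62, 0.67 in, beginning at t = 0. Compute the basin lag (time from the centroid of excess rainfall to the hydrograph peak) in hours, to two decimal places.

Centroid of excess rainfall: t_c = Σ P_i·t̄_i / ΣP_i = 0.2548 h (block centres at 0.125, 0.375 h).
Hydrograph peak occurs at t = 0.5 h, so basin lag t_L = 0.5 − 0.2548 = 0.25 h.

t_L ≈ 0.25 h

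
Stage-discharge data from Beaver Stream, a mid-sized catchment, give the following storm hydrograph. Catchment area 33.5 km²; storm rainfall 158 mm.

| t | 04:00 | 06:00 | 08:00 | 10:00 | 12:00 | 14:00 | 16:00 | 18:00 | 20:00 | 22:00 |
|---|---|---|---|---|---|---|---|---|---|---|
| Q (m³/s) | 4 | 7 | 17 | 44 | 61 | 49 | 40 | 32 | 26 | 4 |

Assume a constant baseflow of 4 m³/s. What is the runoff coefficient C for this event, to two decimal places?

ΣQ_DR = 244.0 m³/s; V = ΣQ_DR·Δt = 1.757 × 10^6 m³.
Runoff depth d = V / A = 52.44 mm.
C = d / P = 52.44 / 158 = 0.33.

C ≈ 0.33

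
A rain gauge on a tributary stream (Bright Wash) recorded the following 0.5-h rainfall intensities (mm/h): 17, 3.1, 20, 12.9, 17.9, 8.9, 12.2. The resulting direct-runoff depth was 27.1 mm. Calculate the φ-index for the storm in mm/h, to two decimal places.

φ ≈ 5.78 mm/h

Only the 6 blocks with intensity above φ contribute runoff: 17, 20, 12.9, 17.9, 8.9, 12.2 mm/h.
Σ(I−φ)·Δt = d  ⇒  (17+20+12.9+17.9+8.9+12.2 − 6φ)·0.5 = 27.1
φ = (88.90 − 27.1/0.5) / 6 = 5.78 mm/h.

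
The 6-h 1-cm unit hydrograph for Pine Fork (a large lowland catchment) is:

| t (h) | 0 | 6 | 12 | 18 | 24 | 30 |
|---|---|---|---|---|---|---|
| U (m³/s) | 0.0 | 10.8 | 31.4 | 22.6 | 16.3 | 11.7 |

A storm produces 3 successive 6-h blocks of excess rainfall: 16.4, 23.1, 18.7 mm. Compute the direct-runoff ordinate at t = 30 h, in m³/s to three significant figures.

By discrete convolution, Q_j = Σ (P_i / 10 mm) · U_{j−i}.
At t = 30 h (j=5): Q = (16.4/10)·11.7 + (23.1/10)·16.3 + (18.7/10)·22.6 = 99.1 m³/s.

Q ≈ 99.1 m³/s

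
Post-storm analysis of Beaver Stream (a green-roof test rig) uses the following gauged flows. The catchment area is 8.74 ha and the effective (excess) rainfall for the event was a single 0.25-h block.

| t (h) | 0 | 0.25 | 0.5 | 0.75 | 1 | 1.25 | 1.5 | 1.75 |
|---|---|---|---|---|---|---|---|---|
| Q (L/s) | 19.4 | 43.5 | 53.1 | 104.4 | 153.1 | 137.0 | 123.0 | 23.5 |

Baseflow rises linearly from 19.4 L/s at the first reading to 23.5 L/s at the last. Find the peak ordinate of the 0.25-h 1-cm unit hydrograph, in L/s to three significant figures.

U_p ≈ 263 L/s

Direct runoff: 0.00, 23.51, 32.53, 83.24, 131.36, 114.67, 100.09, 0.00 L/s; ΣQ_DR = 485.4 L/s, peak = 131.36 L/s.
Runoff depth d = ΣQ_DR·Δt / A = 485.4 × 900 / (8.74 ha) = 4.998 mm.
The 1-cm UH is the DRH scaled by (10 mm)/d, so U_p = 131.36 × 10/4.998 = 263 L/s.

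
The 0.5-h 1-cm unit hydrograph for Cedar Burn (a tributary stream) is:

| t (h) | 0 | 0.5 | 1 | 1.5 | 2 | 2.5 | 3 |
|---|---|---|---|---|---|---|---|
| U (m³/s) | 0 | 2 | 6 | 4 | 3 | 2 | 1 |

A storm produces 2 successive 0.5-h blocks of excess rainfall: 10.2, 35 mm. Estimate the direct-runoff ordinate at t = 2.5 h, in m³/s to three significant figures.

By discrete convolution, Q_j = Σ (P_i / 10 mm) · U_{j−i}.
At t = 2.5 h (j=5): Q = (10.2/10)·2 + (35/10)·3 = 12.5 m³/s.

Q ≈ 12.5 m³/s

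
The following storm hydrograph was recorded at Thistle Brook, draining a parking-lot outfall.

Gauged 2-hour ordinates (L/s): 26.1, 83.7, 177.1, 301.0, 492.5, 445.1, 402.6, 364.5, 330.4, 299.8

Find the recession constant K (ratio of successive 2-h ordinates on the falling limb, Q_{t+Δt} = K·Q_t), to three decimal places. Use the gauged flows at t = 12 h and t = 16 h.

K ≈ 0.906

Using the recession-limb readings at t = 12 h and t = 16 h: Q falls from 402.6 to 330.4 L/s over 2 intervals.
K = (Q₂/Q₁)^(1/2) = (330.4/402.6)^(1/2) = 0.906.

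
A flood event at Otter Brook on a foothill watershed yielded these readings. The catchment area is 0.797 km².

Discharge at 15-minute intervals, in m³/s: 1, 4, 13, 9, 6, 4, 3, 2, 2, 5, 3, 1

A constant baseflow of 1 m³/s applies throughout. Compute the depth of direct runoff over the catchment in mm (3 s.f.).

d ≈ 46.3 mm

Direct runoff: 0.0, 3.0, 12.0, 8.0, 5.0, 3.0, 2.0, 1.0, 1.0, 4.0, 2.0, 0.0 m³/s; ΣQ_DR = 41.00 m³/s.
V = ΣQ_DR · Δt = 41.00 × 900 s = 36900 m³.
Over A = 0.797 km², depth = V / A = 46.3 mm.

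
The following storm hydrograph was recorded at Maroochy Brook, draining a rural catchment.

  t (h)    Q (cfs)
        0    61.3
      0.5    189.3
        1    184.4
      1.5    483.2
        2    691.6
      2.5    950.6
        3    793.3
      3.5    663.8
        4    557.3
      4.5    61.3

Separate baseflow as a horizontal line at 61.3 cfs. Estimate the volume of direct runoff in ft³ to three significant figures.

Direct-runoff ordinates (Q − Q_b): 0.0, 128.0, 123.1, 421.9, 630.3, 889.3, 732.0, 602.5, 496.0, 0.0 cfs.
ΣQ_DR = 4023 cfs.
With Δt = 0.5 h = 1800 s, V = ΣQ_DR · Δt = 4023 × 1800 = 7.24 × 10^6 ft³.

V ≈ 7.24 × 10^6 ft³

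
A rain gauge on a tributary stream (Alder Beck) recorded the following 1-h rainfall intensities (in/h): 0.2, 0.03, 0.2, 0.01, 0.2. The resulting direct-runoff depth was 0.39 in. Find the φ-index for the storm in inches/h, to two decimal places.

Only the 3 blocks with intensity above φ contribute runoff: 0.2, 0.2, 0.2 in/h.
Σ(I−φ)·Δt = d  ⇒  (0.2+0.2+0.2 − 3φ)·1 = 0.39
φ = (0.6000 − 0.39/1) / 3 = 0.07 in/h.

φ ≈ 0.07 in/h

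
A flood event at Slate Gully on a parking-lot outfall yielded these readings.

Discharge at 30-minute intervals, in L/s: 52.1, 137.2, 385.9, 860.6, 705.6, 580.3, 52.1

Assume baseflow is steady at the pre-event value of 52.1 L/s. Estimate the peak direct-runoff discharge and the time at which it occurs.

Q_p = 808.5 L/s at t = 1.5 h

Subtracting baseflow gives direct-runoff ordinates: 0.0, 85.1, 333.8, 808.5, 653.5, 528.2, 0.0 L/s.
The maximum is 808.5 L/s, occurring at the reading for t = 1.5 h.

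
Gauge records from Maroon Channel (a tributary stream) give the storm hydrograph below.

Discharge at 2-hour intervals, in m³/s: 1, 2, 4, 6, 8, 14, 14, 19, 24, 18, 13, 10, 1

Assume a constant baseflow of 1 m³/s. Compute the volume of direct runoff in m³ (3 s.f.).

Direct-runoff ordinates (Q − Q_b): 0.0, 1.0, 3.0, 5.0, 7.0, 13.0, 13.0, 18.0, 23.0, 17.0, 12.0, 9.0, 0.0 m³/s.
ΣQ_DR = 121.0 m³/s.
With Δt = 2 h = 7200 s, V = ΣQ_DR · Δt = 121.0 × 7200 = 8.71 × 10^5 m³.

V ≈ 8.71 × 10^5 m³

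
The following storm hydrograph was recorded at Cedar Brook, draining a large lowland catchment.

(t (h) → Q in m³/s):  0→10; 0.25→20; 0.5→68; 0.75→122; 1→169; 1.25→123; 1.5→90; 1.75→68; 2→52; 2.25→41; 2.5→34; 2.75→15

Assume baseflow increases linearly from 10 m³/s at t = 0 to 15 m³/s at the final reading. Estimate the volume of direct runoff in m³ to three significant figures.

Direct-runoff ordinates (Q − Q_b): 0.00, 9.55, 57.09, 110.64, 157.18, 110.73, 77.27, 54.82, 38.36, 26.91, 19.45, 0.00 m³/s.
ΣQ_DR = 662.0 m³/s.
With Δt = 0.25 h = 900 s, V = ΣQ_DR · Δt = 662.0 × 900 = 5.96 × 10^5 m³.

V ≈ 5.96 × 10^5 m³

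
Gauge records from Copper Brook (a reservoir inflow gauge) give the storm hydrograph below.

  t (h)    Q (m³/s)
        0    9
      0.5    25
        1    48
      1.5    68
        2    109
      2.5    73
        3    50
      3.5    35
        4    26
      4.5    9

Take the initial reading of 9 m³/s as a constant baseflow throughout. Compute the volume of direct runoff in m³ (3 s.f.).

V ≈ 6.52 × 10^5 m³

Direct-runoff ordinates (Q − Q_b): 0.0, 16.0, 39.0, 59.0, 100.0, 64.0, 41.0, 26.0, 17.0, 0.0 m³/s.
ΣQ_DR = 362.0 m³/s.
With Δt = 0.5 h = 1800 s, V = ΣQ_DR · Δt = 362.0 × 1800 = 6.52 × 10^5 m³.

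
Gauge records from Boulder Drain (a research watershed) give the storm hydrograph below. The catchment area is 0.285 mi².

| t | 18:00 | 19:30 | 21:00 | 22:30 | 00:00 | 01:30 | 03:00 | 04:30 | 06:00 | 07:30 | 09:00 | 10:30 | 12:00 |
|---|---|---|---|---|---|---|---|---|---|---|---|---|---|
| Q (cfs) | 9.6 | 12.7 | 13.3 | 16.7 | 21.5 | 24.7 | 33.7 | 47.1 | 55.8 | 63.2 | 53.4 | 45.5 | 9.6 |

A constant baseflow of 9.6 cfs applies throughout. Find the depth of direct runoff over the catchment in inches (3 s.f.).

Direct runoff: 0.0, 3.1, 3.7, 7.1, 11.9, 15.1, 24.1, 37.5, 46.2, 53.6, 43.8, 35.9, 0.0 cfs; ΣQ_DR = 282.0 cfs.
V = ΣQ_DR · Δt = 282.0 × 5400 s = 1.523 × 10^6 ft³.
Over A = 0.285 mi², depth = V / A = 2.30 in.

d ≈ 2.30 in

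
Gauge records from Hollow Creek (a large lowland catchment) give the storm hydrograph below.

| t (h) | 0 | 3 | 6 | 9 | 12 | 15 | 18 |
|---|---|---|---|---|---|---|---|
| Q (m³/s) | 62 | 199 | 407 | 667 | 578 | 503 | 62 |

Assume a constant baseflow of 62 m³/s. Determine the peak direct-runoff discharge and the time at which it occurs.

Subtracting baseflow gives direct-runoff ordinates: 0.0, 137.0, 345.0, 605.0, 516.0, 441.0, 0.0 m³/s.
The maximum is 605.0 m³/s, occurring at the reading for t = 9 h.

Q_p = 605.0 m³/s at t = 9 h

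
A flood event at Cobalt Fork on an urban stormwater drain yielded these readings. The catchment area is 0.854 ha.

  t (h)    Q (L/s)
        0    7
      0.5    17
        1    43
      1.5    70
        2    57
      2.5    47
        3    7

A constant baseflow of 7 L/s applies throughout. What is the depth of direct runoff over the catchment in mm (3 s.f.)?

Direct runoff: 0.0, 10.0, 36.0, 63.0, 50.0, 40.0, 0.0 L/s; ΣQ_DR = 199.0 L/s.
V = ΣQ_DR · Δt = 199.0 × 1800 s = 3.582 × 10^5 L.
Over A = 0.854 ha, depth = V / A = 41.9 mm.

d ≈ 41.9 mm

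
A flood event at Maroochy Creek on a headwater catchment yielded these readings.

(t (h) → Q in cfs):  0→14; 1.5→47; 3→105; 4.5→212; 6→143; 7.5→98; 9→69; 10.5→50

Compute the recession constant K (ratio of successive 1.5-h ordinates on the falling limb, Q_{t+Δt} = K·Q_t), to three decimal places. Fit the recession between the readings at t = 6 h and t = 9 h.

K ≈ 0.695

Using the recession-limb readings at t = 6 h and t = 9 h: Q falls from 143 to 69 cfs over 2 intervals.
K = (Q₂/Q₁)^(1/2) = (69/143)^(1/2) = 0.695.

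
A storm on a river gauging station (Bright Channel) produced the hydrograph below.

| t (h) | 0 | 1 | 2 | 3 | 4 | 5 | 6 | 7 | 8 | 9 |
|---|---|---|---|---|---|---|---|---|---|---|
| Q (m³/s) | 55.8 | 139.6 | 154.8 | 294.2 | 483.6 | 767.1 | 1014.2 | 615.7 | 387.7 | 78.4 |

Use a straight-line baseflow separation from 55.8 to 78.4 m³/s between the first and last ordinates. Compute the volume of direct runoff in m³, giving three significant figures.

V ≈ 1.20 × 10^7 m³

Direct-runoff ordinates (Q − Q_b): 0.00, 81.29, 93.98, 230.87, 417.76, 698.74, 943.33, 542.32, 311.81, 0.00 m³/s.
ΣQ_DR = 3320 m³/s.
With Δt = 1 h = 3600 s, V = ΣQ_DR · Δt = 3320 × 3600 = 1.20 × 10^7 m³.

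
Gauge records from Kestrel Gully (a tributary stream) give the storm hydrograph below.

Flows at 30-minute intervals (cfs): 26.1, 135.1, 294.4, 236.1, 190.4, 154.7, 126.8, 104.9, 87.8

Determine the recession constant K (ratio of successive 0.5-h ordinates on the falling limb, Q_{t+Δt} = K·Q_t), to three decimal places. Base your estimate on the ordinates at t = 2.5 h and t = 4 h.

K ≈ 0.828

Using the recession-limb readings at t = 2.5 h and t = 4 h: Q falls from 154.7 to 87.8 cfs over 3 intervals.
K = (Q₂/Q₁)^(1/3) = (87.8/154.7)^(1/3) = 0.828.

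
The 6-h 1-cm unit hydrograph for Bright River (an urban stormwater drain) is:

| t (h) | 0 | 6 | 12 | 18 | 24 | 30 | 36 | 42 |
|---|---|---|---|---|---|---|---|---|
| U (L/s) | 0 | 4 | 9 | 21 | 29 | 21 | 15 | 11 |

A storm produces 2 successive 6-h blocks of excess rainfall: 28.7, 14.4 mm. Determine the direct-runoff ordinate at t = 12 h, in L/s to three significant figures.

Q ≈ 31.6 L/s

By discrete convolution, Q_j = Σ (P_i / 10 mm) · U_{j−i}.
At t = 12 h (j=2): Q = (28.7/10)·9 + (14.4/10)·4 = 31.6 L/s.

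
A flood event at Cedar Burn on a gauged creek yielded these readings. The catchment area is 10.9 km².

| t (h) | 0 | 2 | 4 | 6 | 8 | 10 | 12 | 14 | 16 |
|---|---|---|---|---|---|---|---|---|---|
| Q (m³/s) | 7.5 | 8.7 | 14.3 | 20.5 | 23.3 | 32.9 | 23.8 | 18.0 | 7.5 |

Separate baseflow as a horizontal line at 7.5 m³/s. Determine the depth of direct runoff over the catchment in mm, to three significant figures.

Direct runoff: 0.0, 1.2, 6.8, 13.0, 15.8, 25.4, 16.3, 10.5, 0.0 m³/s; ΣQ_DR = 89.00 m³/s.
V = ΣQ_DR · Δt = 89.00 × 7200 s = 6.408 × 10^5 m³.
Over A = 10.9 km², depth = V / A = 58.8 mm.

d ≈ 58.8 mm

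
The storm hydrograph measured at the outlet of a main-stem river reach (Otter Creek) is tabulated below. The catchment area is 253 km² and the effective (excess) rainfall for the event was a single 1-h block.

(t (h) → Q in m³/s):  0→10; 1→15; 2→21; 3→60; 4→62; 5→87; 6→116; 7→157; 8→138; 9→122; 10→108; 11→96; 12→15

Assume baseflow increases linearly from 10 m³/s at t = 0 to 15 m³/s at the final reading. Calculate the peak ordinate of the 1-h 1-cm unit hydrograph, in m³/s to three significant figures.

Direct runoff: 0.00, 4.58, 10.17, 48.75, 50.33, 74.92, 103.50, 144.08, 124.67, 108.25, 93.83, 81.42, 0.00 m³/s; ΣQ_DR = 844.5 m³/s, peak = 144.08 m³/s.
Runoff depth d = ΣQ_DR·Δt / A = 844.5 × 3600 / (253 km²) = 12.02 mm.
The 1-cm UH is the DRH scaled by (10 mm)/d, so U_p = 144.08 × 10/12.02 = 120 m³/s.

U_p ≈ 120 m³/s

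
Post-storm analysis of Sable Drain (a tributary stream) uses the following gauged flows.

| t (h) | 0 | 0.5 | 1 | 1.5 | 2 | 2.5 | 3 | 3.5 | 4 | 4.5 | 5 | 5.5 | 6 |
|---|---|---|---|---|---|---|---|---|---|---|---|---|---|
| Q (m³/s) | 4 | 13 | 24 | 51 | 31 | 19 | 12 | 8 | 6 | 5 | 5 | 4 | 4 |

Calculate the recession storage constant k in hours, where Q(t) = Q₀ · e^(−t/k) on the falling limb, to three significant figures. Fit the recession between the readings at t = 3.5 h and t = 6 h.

k ≈ 3.61 h

On the falling limb, Q drops from 8 to 4 m³/s between t = 3.5 h and t = 6 h (Δt = 2.5 h).
k = −Δt / ln(Q₂/Q₁) = −2.5 / ln(4/8) = 3.61 h.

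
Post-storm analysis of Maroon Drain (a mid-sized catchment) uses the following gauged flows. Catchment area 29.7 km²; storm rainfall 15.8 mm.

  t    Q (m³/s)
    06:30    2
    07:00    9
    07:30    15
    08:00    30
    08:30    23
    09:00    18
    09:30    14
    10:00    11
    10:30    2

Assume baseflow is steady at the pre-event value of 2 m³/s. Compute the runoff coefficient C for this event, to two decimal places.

ΣQ_DR = 106.0 m³/s; V = ΣQ_DR·Δt = 1.908 × 10^5 m³.
Runoff depth d = V / A = 6.424 mm.
C = d / P = 6.424 / 15.8 = 0.41.

C ≈ 0.41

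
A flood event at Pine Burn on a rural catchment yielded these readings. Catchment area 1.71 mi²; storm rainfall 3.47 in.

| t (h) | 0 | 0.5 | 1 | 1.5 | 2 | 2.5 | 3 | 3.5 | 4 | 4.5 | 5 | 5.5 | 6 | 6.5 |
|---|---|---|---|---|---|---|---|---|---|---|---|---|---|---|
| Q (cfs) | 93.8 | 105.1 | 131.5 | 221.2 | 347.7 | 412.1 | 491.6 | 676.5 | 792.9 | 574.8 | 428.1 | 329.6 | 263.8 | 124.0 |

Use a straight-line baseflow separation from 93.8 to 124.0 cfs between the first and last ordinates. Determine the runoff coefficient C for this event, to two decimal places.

C ≈ 0.45

ΣQ_DR = 3468 cfs; V = ΣQ_DR·Δt = 6.243 × 10^6 ft³.
Runoff depth d = V / A = 1.571 in.
C = d / P = 1.571 / 3.47 = 0.45.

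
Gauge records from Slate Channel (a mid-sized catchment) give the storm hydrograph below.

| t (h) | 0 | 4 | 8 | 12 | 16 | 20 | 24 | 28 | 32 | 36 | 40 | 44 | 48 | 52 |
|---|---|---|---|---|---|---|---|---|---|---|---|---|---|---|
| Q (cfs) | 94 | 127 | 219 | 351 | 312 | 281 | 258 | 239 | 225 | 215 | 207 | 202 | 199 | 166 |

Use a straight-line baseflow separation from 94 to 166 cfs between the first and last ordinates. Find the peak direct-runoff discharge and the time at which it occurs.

Subtracting baseflow gives direct-runoff ordinates: 0.00, 27.46, 113.92, 240.38, 195.85, 159.31, 130.77, 106.23, 86.69, 71.15, 57.62, 47.08, 38.54, 0.00 cfs.
The maximum is 240.38 cfs, occurring at the reading for t = 12 h.

Q_p = 240.38 cfs at t = 12 h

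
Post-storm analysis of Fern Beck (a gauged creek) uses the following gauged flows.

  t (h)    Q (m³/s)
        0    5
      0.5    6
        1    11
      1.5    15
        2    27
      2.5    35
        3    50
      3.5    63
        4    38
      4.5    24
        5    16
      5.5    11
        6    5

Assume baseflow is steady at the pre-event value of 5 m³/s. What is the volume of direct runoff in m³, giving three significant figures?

V ≈ 4.34 × 10^5 m³

Direct-runoff ordinates (Q − Q_b): 0.0, 1.0, 6.0, 10.0, 22.0, 30.0, 45.0, 58.0, 33.0, 19.0, 11.0, 6.0, 0.0 m³/s.
ΣQ_DR = 241.0 m³/s.
With Δt = 0.5 h = 1800 s, V = ΣQ_DR · Δt = 241.0 × 1800 = 4.34 × 10^5 m³.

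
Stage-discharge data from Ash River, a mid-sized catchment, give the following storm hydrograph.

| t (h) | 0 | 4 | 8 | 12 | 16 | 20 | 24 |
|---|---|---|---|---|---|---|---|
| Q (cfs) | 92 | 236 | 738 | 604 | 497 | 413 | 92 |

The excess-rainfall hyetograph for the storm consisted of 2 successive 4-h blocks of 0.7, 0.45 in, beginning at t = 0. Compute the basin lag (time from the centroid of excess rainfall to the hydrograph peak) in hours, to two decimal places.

Centroid of excess rainfall: t_c = Σ P_i·t̄_i / ΣP_i = 3.5652 h (block centres at 2, 6 h).
Hydrograph peak occurs at t = 8 h, so basin lag t_L = 8 − 3.5652 = 4.43 h.

t_L ≈ 4.43 h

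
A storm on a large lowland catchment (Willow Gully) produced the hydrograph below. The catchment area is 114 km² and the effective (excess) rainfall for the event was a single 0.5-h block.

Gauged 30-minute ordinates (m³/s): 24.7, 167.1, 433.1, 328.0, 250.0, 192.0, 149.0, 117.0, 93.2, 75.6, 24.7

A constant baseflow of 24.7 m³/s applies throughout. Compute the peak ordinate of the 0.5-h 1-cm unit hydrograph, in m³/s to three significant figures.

Direct runoff: 0.0, 142.4, 408.4, 303.3, 225.3, 167.3, 124.3, 92.3, 68.5, 50.9, 0.0 m³/s; ΣQ_DR = 1583 m³/s, peak = 408.4 m³/s.
Runoff depth d = ΣQ_DR·Δt / A = 1583 × 1800 / (114 km²) = 24.99 mm.
The 1-cm UH is the DRH scaled by (10 mm)/d, so U_p = 408.4 × 10/24.99 = 163 m³/s.

U_p ≈ 163 m³/s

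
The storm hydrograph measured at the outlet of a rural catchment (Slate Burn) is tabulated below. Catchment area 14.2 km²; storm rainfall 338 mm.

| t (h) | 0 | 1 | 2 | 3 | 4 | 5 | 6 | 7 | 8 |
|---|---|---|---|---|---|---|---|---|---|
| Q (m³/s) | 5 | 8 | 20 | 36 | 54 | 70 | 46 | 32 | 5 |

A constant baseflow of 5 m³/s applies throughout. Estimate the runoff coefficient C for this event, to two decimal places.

ΣQ_DR = 231.0 m³/s; V = ΣQ_DR·Δt = 8.316 × 10^5 m³.
Runoff depth d = V / A = 58.56 mm.
C = d / P = 58.56 / 338 = 0.17.

C ≈ 0.17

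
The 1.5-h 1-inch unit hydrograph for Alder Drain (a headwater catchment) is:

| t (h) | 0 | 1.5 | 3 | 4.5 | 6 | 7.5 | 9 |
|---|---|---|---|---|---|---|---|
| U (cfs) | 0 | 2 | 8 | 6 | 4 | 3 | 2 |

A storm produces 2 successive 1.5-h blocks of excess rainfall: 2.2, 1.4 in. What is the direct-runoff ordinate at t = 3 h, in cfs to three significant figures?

By discrete convolution, Q_j = Σ (P_i / 1 in) · U_{j−i}.
At t = 3 h (j=2): Q = (2.2/1)·8 + (1.4/1)·2 = 20.4 cfs.

Q ≈ 20.4 cfs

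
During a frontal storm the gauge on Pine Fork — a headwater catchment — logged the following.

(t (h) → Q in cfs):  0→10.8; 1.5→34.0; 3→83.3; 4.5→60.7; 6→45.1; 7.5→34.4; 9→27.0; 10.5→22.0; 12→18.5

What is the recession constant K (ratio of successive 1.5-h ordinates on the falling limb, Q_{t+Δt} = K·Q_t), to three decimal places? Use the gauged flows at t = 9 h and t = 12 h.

Using the recession-limb readings at t = 9 h and t = 12 h: Q falls from 27.0 to 18.5 cfs over 2 intervals.
K = (Q₂/Q₁)^(1/2) = (18.5/27.0)^(1/2) = 0.828.

K ≈ 0.828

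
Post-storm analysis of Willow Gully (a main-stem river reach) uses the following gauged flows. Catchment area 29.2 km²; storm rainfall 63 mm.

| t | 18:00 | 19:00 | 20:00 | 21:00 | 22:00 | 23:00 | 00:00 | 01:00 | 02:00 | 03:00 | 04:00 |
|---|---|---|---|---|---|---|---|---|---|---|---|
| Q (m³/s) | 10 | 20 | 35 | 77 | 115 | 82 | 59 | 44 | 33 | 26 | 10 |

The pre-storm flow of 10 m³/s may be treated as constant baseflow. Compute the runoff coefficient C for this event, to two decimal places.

C ≈ 0.78

ΣQ_DR = 401.0 m³/s; V = ΣQ_DR·Δt = 1.444 × 10^6 m³.
Runoff depth d = V / A = 49.44 mm.
C = d / P = 49.44 / 63 = 0.78.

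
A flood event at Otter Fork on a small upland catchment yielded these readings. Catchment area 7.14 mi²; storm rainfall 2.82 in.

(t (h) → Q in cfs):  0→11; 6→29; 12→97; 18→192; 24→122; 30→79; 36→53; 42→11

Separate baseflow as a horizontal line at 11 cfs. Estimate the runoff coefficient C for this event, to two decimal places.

ΣQ_DR = 506.0 cfs; V = ΣQ_DR·Δt = 1.093 × 10^7 ft³.
Runoff depth d = V / A = 0.6589 in.
C = d / P = 0.6589 / 2.82 = 0.23.

C ≈ 0.23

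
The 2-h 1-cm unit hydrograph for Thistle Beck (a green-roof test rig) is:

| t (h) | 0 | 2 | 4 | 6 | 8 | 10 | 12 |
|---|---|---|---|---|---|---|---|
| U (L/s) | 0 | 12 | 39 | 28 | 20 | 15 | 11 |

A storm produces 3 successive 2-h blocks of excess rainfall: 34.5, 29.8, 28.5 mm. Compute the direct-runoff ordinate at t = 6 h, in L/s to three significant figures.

Q ≈ 247 L/s

By discrete convolution, Q_j = Σ (P_i / 10 mm) · U_{j−i}.
At t = 6 h (j=3): Q = (34.5/10)·28 + (29.8/10)·39 + (28.5/10)·12 = 247 L/s.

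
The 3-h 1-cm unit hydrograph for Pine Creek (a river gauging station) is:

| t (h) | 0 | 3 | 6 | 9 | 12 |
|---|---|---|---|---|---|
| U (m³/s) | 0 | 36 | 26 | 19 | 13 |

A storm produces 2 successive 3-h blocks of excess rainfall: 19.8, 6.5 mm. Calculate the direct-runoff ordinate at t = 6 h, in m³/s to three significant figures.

Q ≈ 74.9 m³/s

By discrete convolution, Q_j = Σ (P_i / 10 mm) · U_{j−i}.
At t = 6 h (j=2): Q = (19.8/10)·26 + (6.5/10)·36 = 74.9 m³/s.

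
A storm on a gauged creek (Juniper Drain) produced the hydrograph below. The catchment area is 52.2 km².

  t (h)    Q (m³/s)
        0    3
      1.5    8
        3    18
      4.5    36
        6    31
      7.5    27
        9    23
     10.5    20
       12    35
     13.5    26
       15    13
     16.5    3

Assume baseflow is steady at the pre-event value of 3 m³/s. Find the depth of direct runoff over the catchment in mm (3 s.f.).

d ≈ 21.4 mm

Direct runoff: 0.0, 5.0, 15.0, 33.0, 28.0, 24.0, 20.0, 17.0, 32.0, 23.0, 10.0, 0.0 m³/s; ΣQ_DR = 207.0 m³/s.
V = ΣQ_DR · Δt = 207.0 × 5400 s = 1.118 × 10^6 m³.
Over A = 52.2 km², depth = V / A = 21.4 mm.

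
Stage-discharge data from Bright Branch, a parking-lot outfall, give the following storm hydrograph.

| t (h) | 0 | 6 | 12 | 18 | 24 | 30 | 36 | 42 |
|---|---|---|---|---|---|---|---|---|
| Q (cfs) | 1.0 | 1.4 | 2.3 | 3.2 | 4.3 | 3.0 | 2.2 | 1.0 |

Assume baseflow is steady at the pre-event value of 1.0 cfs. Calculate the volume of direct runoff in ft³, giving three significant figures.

V ≈ 2.25 × 10^5 ft³

Direct-runoff ordinates (Q − Q_b): 0.0, 0.4, 1.3, 2.2, 3.3, 2.0, 1.2, 0.0 cfs.
ΣQ_DR = 10.40 cfs.
With Δt = 6 h = 21600 s, V = ΣQ_DR · Δt = 10.40 × 21600 = 2.25 × 10^5 ft³.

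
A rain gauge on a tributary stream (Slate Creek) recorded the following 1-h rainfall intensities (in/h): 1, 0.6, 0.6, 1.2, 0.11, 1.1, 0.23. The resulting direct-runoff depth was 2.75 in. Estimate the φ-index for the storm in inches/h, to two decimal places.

φ ≈ 0.35 in/h

Only the 5 blocks with intensity above φ contribute runoff: 1, 0.6, 0.6, 1.2, 1.1 in/h.
Σ(I−φ)·Δt = d  ⇒  (1+0.6+0.6+1.2+1.1 − 5φ)·1 = 2.75
φ = (4.500 − 2.75/1) / 5 = 0.35 in/h.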